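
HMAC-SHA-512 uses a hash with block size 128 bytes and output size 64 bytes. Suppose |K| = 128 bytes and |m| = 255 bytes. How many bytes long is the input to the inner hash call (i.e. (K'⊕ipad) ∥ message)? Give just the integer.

Key is 128 ≤ 128 bytes, zero-padded: |K'| = 128.
Inner input = (K'⊕ipad) ∥ m → 128 + 255 = 383 bytes.

383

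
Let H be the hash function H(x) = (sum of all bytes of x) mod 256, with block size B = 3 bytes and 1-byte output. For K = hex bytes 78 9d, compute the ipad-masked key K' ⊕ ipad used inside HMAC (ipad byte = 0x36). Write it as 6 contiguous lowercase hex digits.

Key hex bytes 78 9d is 2 bytes ≤ B = 3; zero-pad to 3 bytes: K' = 78 9d 00.
XOR each byte with 0x36: 78⊕36=4e, 9d⊕36=ab, 00⊕36=36.

4eab36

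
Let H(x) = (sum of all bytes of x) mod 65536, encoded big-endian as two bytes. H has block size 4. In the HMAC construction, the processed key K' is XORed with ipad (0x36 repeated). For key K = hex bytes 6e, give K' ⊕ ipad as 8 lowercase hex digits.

58363636

Key hex bytes 6e is 1 byte ≤ B = 4; zero-pad to 4 bytes: K' = 6e 00 00 00.
XOR each byte with 0x36: 6e⊕36=58, 00⊕36=36, 00⊕36=36, 00⊕36=36.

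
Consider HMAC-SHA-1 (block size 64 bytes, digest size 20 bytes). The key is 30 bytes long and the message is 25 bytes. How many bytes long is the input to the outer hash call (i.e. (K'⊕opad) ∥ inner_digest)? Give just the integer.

Key is 30 ≤ 64 bytes, zero-padded: |K'| = 64.
Outer input = (K'⊕opad) ∥ H(inner) → 64 + 20 = 84 bytes.

84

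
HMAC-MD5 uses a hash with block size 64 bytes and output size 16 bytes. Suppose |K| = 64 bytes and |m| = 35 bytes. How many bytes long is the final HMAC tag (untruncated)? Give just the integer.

The tag is one MD5 digest: 16 bytes.

16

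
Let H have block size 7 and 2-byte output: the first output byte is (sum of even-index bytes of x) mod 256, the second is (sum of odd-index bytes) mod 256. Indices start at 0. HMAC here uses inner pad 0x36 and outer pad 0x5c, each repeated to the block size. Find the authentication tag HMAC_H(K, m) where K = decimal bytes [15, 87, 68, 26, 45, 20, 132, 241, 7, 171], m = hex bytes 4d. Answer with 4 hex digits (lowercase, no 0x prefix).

Key decimal bytes [15, 87, 68, 26, 45, 20, 132, 241, 7, 171] = 0f 57 44 1a 2d 14 84 f1 07 ab is 10 bytes > B = 7, so hash it first: H(key) = 0b 21, then zero-pad to 7 bytes: K' = 0b 21 00 00 00 00 00.
K' ⊕ ipad = 3d 17 36 36 36 36 36.  K' ⊕ opad = 57 7d 5c 5c 5c 5c 5c.
Inner input = (K'⊕ipad) ∥ m = 3d 17 36 36 36 36 36 ∥ 4d.
Inner hash: even-index sum = 223 mod 256 = 223; odd-index sum = 208 mod 256 = 208 → df d0.
Outer input = (K'⊕opad) ∥ inner = 57 7d 5c 5c 5c 5c 5c ∥ df d0.
Outer hash (tag): even-index sum = 571 mod 256 = 59; odd-index sum = 532 mod 256 = 20 → 3b 14.

3b14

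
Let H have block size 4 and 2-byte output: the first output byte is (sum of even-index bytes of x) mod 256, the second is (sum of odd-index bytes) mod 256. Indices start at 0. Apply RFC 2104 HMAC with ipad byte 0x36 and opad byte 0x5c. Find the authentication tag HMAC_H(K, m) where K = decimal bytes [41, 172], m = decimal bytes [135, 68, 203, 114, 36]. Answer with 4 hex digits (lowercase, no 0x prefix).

Key decimal bytes [41, 172] = 29 ac is 2 bytes ≤ B = 4; zero-pad to 4 bytes: K' = 29 ac 00 00.
K' ⊕ ipad = 1f 9a 36 36.  K' ⊕ opad = 75 f0 5c 5c.
Inner input = (K'⊕ipad) ∥ m = 1f 9a 36 36 ∥ 87 44 cb 72 24.
Inner hash: even-index sum = 459 mod 256 = 203; odd-index sum = 390 mod 256 = 134 → cb 86.
Outer input = (K'⊕opad) ∥ inner = 75 f0 5c 5c ∥ cb 86.
Outer hash (tag): even-index sum = 412 mod 256 = 156; odd-index sum = 466 mod 256 = 210 → 9c d2.

9cd2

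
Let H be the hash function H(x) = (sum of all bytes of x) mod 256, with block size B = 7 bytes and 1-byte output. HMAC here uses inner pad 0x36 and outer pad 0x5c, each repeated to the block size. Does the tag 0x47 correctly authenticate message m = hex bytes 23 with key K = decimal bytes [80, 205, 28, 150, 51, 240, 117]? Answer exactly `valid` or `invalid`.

Key decimal bytes [80, 205, 28, 150, 51, 240, 117] = 50 cd 1c 96 33 f0 75 is exactly B = 7 bytes: K' = 50 cd 1c 96 33 f0 75.
K' ⊕ ipad = 66 fb 2a a0 05 c6 43; K' ⊕ opad = 0c 91 40 ca 6f ac 29.
Inner hash: sum = 102+251+42+160+5+198+67+35 = 860; mod 256 = 92 → 5c.
Outer hash (recomputed tag): sum = 12+145+64+202+111+172+41+92 = 839; mod 256 = 71 → 47.
Recomputed tag = 47; claimed = 47 → match.

valid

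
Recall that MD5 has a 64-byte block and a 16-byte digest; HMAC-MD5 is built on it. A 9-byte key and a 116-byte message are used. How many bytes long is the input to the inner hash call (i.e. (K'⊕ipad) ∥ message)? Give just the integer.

180

Key is 9 ≤ 64 bytes, zero-padded: |K'| = 64.
Inner input = (K'⊕ipad) ∥ m → 64 + 116 = 180 bytes.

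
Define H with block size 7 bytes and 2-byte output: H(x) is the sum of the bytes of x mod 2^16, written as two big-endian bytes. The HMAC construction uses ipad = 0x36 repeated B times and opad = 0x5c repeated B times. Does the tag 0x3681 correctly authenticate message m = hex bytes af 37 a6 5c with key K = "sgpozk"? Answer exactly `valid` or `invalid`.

invalid

Key "sgpozk" = 73 67 70 6f 7a 6b is 6 bytes ≤ B = 7; zero-pad to 7 bytes: K' = 73 67 70 6f 7a 6b 00.
K' ⊕ ipad = 45 51 46 59 4c 5d 36; K' ⊕ opad = 2f 3b 2c 33 26 37 5c.
Inner hash: sum = 69+81+70+89+76+93+54+175+55+166+92 = 1020 → 03 fc.
Outer hash (recomputed tag): sum = 47+59+44+51+38+55+92+3+252 = 641 → 02 81.
Recomputed tag = 0281; claimed = 3681 → mismatch.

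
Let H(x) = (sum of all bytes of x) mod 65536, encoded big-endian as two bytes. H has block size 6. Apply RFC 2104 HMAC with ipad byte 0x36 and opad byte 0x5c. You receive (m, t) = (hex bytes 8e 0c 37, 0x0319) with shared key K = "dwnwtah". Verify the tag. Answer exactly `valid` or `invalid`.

valid

Key "dwnwtah" = 64 77 6e 77 74 61 68 is 7 bytes > B = 6, so hash it first: H(key) = 02 fd, then zero-pad to 6 bytes: K' = 02 fd 00 00 00 00.
K' ⊕ ipad = 34 cb 36 36 36 36; K' ⊕ opad = 5e a1 5c 5c 5c 5c.
Inner hash: sum = 52+203+54+54+54+54+142+12+55 = 680 → 02 a8.
Outer hash (recomputed tag): sum = 94+161+92+92+92+92+2+168 = 793 → 03 19.
Recomputed tag = 0319; claimed = 0319 → match.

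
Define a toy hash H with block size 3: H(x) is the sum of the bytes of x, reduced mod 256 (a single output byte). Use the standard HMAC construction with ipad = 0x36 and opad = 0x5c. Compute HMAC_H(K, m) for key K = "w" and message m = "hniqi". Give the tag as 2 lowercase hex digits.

a9

Key "w" = 77 is 1 byte ≤ B = 3; zero-pad to 3 bytes: K' = 77 00 00.
K' ⊕ ipad = 41 36 36.  K' ⊕ opad = 2b 5c 5c.
Inner input = (K'⊕ipad) ∥ m = 41 36 36 ∥ 68 6e 69 71 69.
Inner hash: sum = 65+54+54+104+110+105+113+105 = 710; mod 256 = 198 → c6.
Outer input = (K'⊕opad) ∥ inner = 2b 5c 5c ∥ c6.
Outer hash (tag): sum = 43+92+92+198 = 425; mod 256 = 169 → a9.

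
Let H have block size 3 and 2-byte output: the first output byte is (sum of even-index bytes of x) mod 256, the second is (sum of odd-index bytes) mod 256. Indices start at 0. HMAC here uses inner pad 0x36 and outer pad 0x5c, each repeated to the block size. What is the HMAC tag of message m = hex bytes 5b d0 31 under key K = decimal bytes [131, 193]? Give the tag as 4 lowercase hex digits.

Key decimal bytes [131, 193] = 83 c1 is 2 bytes ≤ B = 3; zero-pad to 3 bytes: K' = 83 c1 00.
K' ⊕ ipad = b5 f7 36.  K' ⊕ opad = df 9d 5c.
Inner input = (K'⊕ipad) ∥ m = b5 f7 36 ∥ 5b d0 31.
Inner hash: even-index sum = 443 mod 256 = 187; odd-index sum = 387 mod 256 = 131 → bb 83.
Outer input = (K'⊕opad) ∥ inner = df 9d 5c ∥ bb 83.
Outer hash (tag): even-index sum = 446 mod 256 = 190; odd-index sum = 344 mod 256 = 88 → be 58.

be58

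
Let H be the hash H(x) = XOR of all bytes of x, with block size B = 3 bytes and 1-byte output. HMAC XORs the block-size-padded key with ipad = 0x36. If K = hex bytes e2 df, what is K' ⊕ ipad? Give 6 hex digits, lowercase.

d4e936

Key hex bytes e2 df is 2 bytes ≤ B = 3; zero-pad to 3 bytes: K' = e2 df 00.
XOR each byte with 0x36: e2⊕36=d4, df⊕36=e9, 00⊕36=36.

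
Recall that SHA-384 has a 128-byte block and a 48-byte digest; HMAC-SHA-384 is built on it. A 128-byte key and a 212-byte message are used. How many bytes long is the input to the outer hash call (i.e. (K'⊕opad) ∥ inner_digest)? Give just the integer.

176

Key is 128 ≤ 128 bytes, zero-padded: |K'| = 128.
Outer input = (K'⊕opad) ∥ H(inner) → 128 + 48 = 176 bytes.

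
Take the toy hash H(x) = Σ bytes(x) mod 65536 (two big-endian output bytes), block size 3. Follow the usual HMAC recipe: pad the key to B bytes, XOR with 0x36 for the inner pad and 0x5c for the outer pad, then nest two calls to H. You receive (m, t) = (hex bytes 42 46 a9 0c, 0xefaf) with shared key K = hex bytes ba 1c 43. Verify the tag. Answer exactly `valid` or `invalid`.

Key hex bytes ba 1c 43 is exactly B = 3 bytes: K' = ba 1c 43.
K' ⊕ ipad = 8c 2a 75; K' ⊕ opad = e6 40 1f.
Inner hash: sum = 140+42+117+66+70+169+12 = 616 → 02 68.
Outer hash (recomputed tag): sum = 230+64+31+2+104 = 431 → 01 af.
Recomputed tag = 01af; claimed = efaf → mismatch.

invalid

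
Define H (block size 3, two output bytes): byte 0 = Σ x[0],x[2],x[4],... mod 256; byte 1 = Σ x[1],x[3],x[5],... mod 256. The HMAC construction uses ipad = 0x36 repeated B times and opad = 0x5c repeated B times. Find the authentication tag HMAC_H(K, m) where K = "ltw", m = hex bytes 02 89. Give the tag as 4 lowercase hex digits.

Key "ltw" = 6c 74 77 is exactly B = 3 bytes: K' = 6c 74 77.
K' ⊕ ipad = 5a 42 41.  K' ⊕ opad = 30 28 2b.
Inner input = (K'⊕ipad) ∥ m = 5a 42 41 ∥ 02 89.
Inner hash: even-index sum = 292 mod 256 = 36; odd-index sum = 68 mod 256 = 68 → 24 44.
Outer input = (K'⊕opad) ∥ inner = 30 28 2b ∥ 24 44.
Outer hash (tag): even-index sum = 159 mod 256 = 159; odd-index sum = 76 mod 256 = 76 → 9f 4c.

9f4c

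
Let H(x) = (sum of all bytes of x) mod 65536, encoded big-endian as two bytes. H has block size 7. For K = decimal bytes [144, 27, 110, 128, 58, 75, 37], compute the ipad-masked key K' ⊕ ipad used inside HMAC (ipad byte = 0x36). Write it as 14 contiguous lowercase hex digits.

Key decimal bytes [144, 27, 110, 128, 58, 75, 37] = 90 1b 6e 80 3a 4b 25 is exactly B = 7 bytes: K' = 90 1b 6e 80 3a 4b 25.
XOR each byte with 0x36: 90⊕36=a6, 1b⊕36=2d, 6e⊕36=58, 80⊕36=b6, 3a⊕36=0c, 4b⊕36=7d, 25⊕36=13.

a62d58b60c7d13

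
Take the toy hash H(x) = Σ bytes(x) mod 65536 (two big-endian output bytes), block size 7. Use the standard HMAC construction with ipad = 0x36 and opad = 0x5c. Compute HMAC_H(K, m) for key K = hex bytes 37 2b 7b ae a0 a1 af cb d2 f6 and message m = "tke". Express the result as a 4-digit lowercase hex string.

Key hex bytes 37 2b 7b ae a0 a1 af cb d2 f6 is 10 bytes > B = 7, so hash it first: H(key) = 06 0e, then zero-pad to 7 bytes: K' = 06 0e 00 00 00 00 00.
K' ⊕ ipad = 30 38 36 36 36 36 36.  K' ⊕ opad = 5a 52 5c 5c 5c 5c 5c.
Inner input = (K'⊕ipad) ∥ m = 30 38 36 36 36 36 36 ∥ 74 6b 65.
Inner hash: sum = 48+56+54+54+54+54+54+116+107+101 = 698 → 02 ba.
Outer input = (K'⊕opad) ∥ inner = 5a 52 5c 5c 5c 5c 5c ∥ 02 ba.
Outer hash (tag): sum = 90+82+92+92+92+92+92+2+186 = 820 → 03 34.

0334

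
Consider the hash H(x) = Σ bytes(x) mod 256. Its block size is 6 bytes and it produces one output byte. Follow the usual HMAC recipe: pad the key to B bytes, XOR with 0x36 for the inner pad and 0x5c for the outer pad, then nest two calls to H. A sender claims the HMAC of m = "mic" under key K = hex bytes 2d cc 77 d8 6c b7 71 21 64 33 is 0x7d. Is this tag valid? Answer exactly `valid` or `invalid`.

valid

Key hex bytes 2d cc 77 d8 6c b7 71 21 64 33 is 10 bytes > B = 6, so hash it first: H(key) = 94, then zero-pad to 6 bytes: K' = 94 00 00 00 00 00.
K' ⊕ ipad = a2 36 36 36 36 36; K' ⊕ opad = c8 5c 5c 5c 5c 5c.
Inner hash: sum = 162+54+54+54+54+54+109+105+99 = 745; mod 256 = 233 → e9.
Outer hash (recomputed tag): sum = 200+92+92+92+92+92+233 = 893; mod 256 = 125 → 7d.
Recomputed tag = 7d; claimed = 7d → match.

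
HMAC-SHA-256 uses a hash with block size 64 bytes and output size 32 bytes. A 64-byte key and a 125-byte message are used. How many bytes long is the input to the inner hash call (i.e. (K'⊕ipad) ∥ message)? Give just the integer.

189

Key is 64 ≤ 64 bytes, zero-padded: |K'| = 64.
Inner input = (K'⊕ipad) ∥ m → 64 + 125 = 189 bytes.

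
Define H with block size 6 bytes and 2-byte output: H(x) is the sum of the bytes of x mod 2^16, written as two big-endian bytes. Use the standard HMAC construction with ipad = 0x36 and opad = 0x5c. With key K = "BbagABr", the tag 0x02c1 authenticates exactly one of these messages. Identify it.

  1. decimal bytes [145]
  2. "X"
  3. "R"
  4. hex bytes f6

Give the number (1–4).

Key "BbagABr" = 42 62 61 67 41 42 72 is 7 bytes > B = 6, so hash it first: H(key) = 02 61, then zero-pad to 6 bytes: K' = 02 61 00 00 00 00.
K' ⊕ ipad = 34 57 36 36 36 36; K' ⊕ opad = 5e 3d 5c 5c 5c 5c.
m1: inner = H(34 57 36 36 36 36 91) = 01 f4; tag = H(5e 3d 5c 5c 5c 5c 01 f4) = 0300
m2: inner = H(34 57 36 36 36 36 58) = 01 bb; tag = H(5e 3d 5c 5c 5c 5c 01 bb) = 02c7
m3: inner = H(34 57 36 36 36 36 52) = 01 b5; tag = H(5e 3d 5c 5c 5c 5c 01 b5) = 02c1 ← matches
m4: inner = H(34 57 36 36 36 36 f6) = 02 59; tag = H(5e 3d 5c 5c 5c 5c 02 59) = 0266

3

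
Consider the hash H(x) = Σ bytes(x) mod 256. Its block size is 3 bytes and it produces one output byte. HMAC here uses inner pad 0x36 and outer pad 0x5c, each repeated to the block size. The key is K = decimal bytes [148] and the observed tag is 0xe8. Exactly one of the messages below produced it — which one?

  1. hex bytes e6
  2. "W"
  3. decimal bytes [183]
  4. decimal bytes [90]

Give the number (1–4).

4

Key decimal bytes [148] = 94 is 1 byte ≤ B = 3; zero-pad to 3 bytes: K' = 94 00 00.
K' ⊕ ipad = a2 36 36; K' ⊕ opad = c8 5c 5c.
m1: inner = H(a2 36 36 e6) = f4; tag = H(c8 5c 5c f4) = 74
m2: inner = H(a2 36 36 57) = 65; tag = H(c8 5c 5c 65) = e5
m3: inner = H(a2 36 36 b7) = c5; tag = H(c8 5c 5c c5) = 45
m4: inner = H(a2 36 36 5a) = 68; tag = H(c8 5c 5c 68) = e8 ← matches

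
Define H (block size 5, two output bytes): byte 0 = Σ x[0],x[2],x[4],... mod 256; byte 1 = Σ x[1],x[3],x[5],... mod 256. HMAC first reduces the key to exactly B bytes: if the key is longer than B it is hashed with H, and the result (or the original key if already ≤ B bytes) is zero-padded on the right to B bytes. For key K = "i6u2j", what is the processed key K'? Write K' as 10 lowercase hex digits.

Key "i6u2j" = 69 36 75 32 6a is exactly B = 5 bytes: K' = 69 36 75 32 6a.

693675326a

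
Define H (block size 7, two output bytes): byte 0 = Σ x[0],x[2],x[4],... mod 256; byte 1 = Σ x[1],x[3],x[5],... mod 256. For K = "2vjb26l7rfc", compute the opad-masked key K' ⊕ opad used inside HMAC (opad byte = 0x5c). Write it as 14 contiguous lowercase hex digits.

53f75c5c5c5c5c

Key "2vjb26l7rfc" = 32 76 6a 62 32 36 6c 37 72 66 63 is 11 bytes > B = 7, so hash it first: H(key) = 0f ab, then zero-pad to 7 bytes: K' = 0f ab 00 00 00 00 00.
XOR each byte with 0x5c: 0f⊕5c=53, ab⊕5c=f7, 00⊕5c=5c, 00⊕5c=5c, 00⊕5c=5c, 00⊕5c=5c, 00⊕5c=5c.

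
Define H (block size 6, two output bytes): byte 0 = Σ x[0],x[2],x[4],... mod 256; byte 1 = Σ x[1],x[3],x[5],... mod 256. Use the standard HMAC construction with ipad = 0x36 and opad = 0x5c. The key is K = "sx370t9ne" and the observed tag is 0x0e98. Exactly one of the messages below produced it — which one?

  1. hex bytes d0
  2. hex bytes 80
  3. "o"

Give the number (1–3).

Key "sx370t9ne" = 73 78 33 37 30 74 39 6e 65 is 9 bytes > B = 6, so hash it first: H(key) = 74 91, then zero-pad to 6 bytes: K' = 74 91 00 00 00 00.
K' ⊕ ipad = 42 a7 36 36 36 36; K' ⊕ opad = 28 cd 5c 5c 5c 5c.
m1: inner = H(42 a7 36 36 36 36 d0) = 7e 13; tag = H(28 cd 5c 5c 5c 5c 7e 13) = 5e98
m2: inner = H(42 a7 36 36 36 36 80) = 2e 13; tag = H(28 cd 5c 5c 5c 5c 2e 13) = 0e98 ← matches
m3: inner = H(42 a7 36 36 36 36 6f) = 1d 13; tag = H(28 cd 5c 5c 5c 5c 1d 13) = fd98

2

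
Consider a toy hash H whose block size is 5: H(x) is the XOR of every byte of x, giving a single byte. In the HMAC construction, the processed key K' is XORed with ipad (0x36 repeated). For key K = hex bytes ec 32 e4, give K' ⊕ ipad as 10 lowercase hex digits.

da04d23636

Key hex bytes ec 32 e4 is 3 bytes ≤ B = 5; zero-pad to 5 bytes: K' = ec 32 e4 00 00.
XOR each byte with 0x36: ec⊕36=da, 32⊕36=04, e4⊕36=d2, 00⊕36=36, 00⊕36=36.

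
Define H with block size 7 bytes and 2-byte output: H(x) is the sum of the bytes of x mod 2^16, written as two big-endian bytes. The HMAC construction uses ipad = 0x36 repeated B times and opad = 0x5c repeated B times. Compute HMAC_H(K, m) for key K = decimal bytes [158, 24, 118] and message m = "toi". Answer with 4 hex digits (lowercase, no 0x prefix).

Key decimal bytes [158, 24, 118] = 9e 18 76 is 3 bytes ≤ B = 7; zero-pad to 7 bytes: K' = 9e 18 76 00 00 00 00.
K' ⊕ ipad = a8 2e 40 36 36 36 36.  K' ⊕ opad = c2 44 2a 5c 5c 5c 5c.
Inner input = (K'⊕ipad) ∥ m = a8 2e 40 36 36 36 36 ∥ 74 6f 69.
Inner hash: sum = 168+46+64+54+54+54+54+116+111+105 = 826 → 03 3a.
Outer input = (K'⊕opad) ∥ inner = c2 44 2a 5c 5c 5c 5c ∥ 03 3a.
Outer hash (tag): sum = 194+68+42+92+92+92+92+3+58 = 733 → 02 dd.

02dd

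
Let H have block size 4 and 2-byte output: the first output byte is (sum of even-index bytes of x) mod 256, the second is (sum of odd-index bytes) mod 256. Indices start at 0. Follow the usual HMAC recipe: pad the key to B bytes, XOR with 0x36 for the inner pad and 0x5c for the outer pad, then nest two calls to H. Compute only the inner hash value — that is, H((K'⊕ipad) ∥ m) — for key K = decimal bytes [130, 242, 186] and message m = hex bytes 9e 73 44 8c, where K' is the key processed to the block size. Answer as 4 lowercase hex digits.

22f9

Key decimal bytes [130, 242, 186] = 82 f2 ba is 3 bytes ≤ B = 4; zero-pad to 4 bytes: K' = 82 f2 ba 00.
K' ⊕ ipad = b4 c4 8c 36.
Inner input = b4 c4 8c 36 ∥ 9e 73 44 8c.
Inner hash: even-index sum = 546 mod 256 = 34; odd-index sum = 505 mod 256 = 249 → 22 f9.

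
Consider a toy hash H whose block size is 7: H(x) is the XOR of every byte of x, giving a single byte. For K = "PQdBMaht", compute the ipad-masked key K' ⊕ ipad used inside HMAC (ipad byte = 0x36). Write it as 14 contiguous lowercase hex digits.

21363636363636

Key "PQdBMaht" = 50 51 64 42 4d 61 68 74 is 8 bytes > B = 7, so hash it first: H(key) = 17, then zero-pad to 7 bytes: K' = 17 00 00 00 00 00 00.
XOR each byte with 0x36: 17⊕36=21, 00⊕36=36, 00⊕36=36, 00⊕36=36, 00⊕36=36, 00⊕36=36, 00⊕36=36.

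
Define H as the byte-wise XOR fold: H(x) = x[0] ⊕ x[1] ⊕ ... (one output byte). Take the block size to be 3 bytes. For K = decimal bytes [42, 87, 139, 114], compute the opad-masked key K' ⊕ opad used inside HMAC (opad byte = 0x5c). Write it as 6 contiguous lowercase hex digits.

Key decimal bytes [42, 87, 139, 114] = 2a 57 8b 72 is 4 bytes > B = 3, so hash it first: H(key) = 84, then zero-pad to 3 bytes: K' = 84 00 00.
XOR each byte with 0x5c: 84⊕5c=d8, 00⊕5c=5c, 00⊕5c=5c.

d85c5c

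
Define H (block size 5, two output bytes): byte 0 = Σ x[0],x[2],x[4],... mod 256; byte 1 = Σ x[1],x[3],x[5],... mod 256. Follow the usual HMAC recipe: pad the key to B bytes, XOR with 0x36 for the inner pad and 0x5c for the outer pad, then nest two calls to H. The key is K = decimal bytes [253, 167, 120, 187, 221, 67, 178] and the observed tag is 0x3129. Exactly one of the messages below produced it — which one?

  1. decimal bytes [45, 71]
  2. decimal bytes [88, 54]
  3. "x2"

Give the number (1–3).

Key decimal bytes [253, 167, 120, 187, 221, 67, 178] = fd a7 78 bb dd 43 b2 is 7 bytes > B = 5, so hash it first: H(key) = 04 a5, then zero-pad to 5 bytes: K' = 04 a5 00 00 00.
K' ⊕ ipad = 32 93 36 36 36; K' ⊕ opad = 58 f9 5c 5c 5c.
m1: inner = H(32 93 36 36 36 2d 47) = e5 f6; tag = H(58 f9 5c 5c 5c e5 f6) = 063a
m2: inner = H(32 93 36 36 36 58 36) = d4 21; tag = H(58 f9 5c 5c 5c d4 21) = 3129 ← matches
m3: inner = H(32 93 36 36 36 78 32) = d0 41; tag = H(58 f9 5c 5c 5c d0 41) = 5125

2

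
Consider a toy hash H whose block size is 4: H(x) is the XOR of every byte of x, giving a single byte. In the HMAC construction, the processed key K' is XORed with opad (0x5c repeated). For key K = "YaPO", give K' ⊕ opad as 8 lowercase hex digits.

Key "YaPO" = 59 61 50 4f is exactly B = 4 bytes: K' = 59 61 50 4f.
XOR each byte with 0x5c: 59⊕5c=05, 61⊕5c=3d, 50⊕5c=0c, 4f⊕5c=13.

053d0c13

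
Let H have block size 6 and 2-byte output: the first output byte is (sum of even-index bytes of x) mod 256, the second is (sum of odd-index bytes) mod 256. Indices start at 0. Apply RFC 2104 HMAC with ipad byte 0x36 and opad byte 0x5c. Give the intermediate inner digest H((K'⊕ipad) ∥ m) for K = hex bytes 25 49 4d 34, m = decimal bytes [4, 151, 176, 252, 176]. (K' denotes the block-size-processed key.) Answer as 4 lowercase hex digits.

284a

Key hex bytes 25 49 4d 34 is 4 bytes ≤ B = 6; zero-pad to 6 bytes: K' = 25 49 4d 34 00 00.
K' ⊕ ipad = 13 7f 7b 02 36 36.
Inner input = 13 7f 7b 02 36 36 ∥ 04 97 b0 fc b0.
Inner hash: even-index sum = 552 mod 256 = 40; odd-index sum = 586 mod 256 = 74 → 28 4a.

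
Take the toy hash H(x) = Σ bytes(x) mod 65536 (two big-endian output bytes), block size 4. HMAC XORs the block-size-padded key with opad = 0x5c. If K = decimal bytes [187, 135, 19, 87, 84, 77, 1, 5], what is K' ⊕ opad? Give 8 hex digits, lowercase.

Key decimal bytes [187, 135, 19, 87, 84, 77, 1, 5] = bb 87 13 57 54 4d 01 05 is 8 bytes > B = 4, so hash it first: H(key) = 02 53, then zero-pad to 4 bytes: K' = 02 53 00 00.
XOR each byte with 0x5c: 02⊕5c=5e, 53⊕5c=0f, 00⊕5c=5c, 00⊕5c=5c.

5e0f5c5c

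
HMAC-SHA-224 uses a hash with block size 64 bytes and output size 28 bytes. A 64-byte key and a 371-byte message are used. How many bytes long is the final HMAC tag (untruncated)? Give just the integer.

The tag is one SHA-224 digest: 28 bytes.

28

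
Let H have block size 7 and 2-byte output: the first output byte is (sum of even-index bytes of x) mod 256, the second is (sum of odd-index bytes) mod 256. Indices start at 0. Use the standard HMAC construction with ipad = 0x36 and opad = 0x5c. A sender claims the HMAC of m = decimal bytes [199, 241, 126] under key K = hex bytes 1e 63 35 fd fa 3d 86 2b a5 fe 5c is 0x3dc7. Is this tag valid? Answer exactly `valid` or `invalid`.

valid

Key hex bytes 1e 63 35 fd fa 3d 86 2b a5 fe 5c is 11 bytes > B = 7, so hash it first: H(key) = d4 c6, then zero-pad to 7 bytes: K' = d4 c6 00 00 00 00 00.
K' ⊕ ipad = e2 f0 36 36 36 36 36; K' ⊕ opad = 88 9a 5c 5c 5c 5c 5c.
Inner hash: even-index sum = 629 mod 256 = 117; odd-index sum = 673 mod 256 = 161 → 75 a1.
Outer hash (recomputed tag): even-index sum = 573 mod 256 = 61; odd-index sum = 455 mod 256 = 199 → 3d c7.
Recomputed tag = 3dc7; claimed = 3dc7 → match.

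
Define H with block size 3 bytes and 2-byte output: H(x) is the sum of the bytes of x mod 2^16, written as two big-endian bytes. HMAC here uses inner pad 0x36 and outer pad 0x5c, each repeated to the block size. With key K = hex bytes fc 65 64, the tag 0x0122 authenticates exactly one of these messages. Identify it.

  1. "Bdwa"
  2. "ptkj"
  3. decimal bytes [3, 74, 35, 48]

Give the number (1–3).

Key hex bytes fc 65 64 is exactly B = 3 bytes: K' = fc 65 64.
K' ⊕ ipad = ca 53 52; K' ⊕ opad = a0 39 38.
m1: inner = H(ca 53 52 42 64 77 61) = 02 ed; tag = H(a0 39 38 02 ed) = 0200
m2: inner = H(ca 53 52 70 74 6b 6a) = 03 28; tag = H(a0 39 38 03 28) = 013c
m3: inner = H(ca 53 52 03 4a 23 30) = 02 0f; tag = H(a0 39 38 02 0f) = 0122 ← matches

3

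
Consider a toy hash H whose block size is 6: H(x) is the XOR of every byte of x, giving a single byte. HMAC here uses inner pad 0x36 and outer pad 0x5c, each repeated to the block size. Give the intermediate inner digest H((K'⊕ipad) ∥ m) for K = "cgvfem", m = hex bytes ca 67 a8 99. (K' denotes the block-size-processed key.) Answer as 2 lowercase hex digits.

Key "cgvfem" = 63 67 76 66 65 6d is exactly B = 6 bytes: K' = 63 67 76 66 65 6d.
K' ⊕ ipad = 55 51 40 50 53 5b.
Inner input = 55 51 40 50 53 5b ∥ ca 67 a8 99.
Inner hash: XOR 55⊕51⊕40⊕50⊕53⊕5b⊕ca⊕67⊕a8⊕99 = 80.

80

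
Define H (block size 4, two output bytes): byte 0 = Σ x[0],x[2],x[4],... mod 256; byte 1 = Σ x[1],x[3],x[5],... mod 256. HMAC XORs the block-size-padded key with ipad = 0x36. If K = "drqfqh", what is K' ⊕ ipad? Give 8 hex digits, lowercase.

Key "drqfqh" = 64 72 71 66 71 68 is 6 bytes > B = 4, so hash it first: H(key) = 46 40, then zero-pad to 4 bytes: K' = 46 40 00 00.
XOR each byte with 0x36: 46⊕36=70, 40⊕36=76, 00⊕36=36, 00⊕36=36.

70763636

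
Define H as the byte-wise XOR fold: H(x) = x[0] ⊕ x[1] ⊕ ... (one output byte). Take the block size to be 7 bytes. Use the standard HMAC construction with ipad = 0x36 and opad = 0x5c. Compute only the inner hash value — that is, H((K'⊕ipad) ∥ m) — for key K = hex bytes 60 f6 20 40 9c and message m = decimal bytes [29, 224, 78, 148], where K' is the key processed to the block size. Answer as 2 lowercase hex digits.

Key hex bytes 60 f6 20 40 9c is 5 bytes ≤ B = 7; zero-pad to 7 bytes: K' = 60 f6 20 40 9c 00 00.
K' ⊕ ipad = 56 c0 16 76 aa 36 36.
Inner input = 56 c0 16 76 aa 36 36 ∥ 1d e0 4e 94.
Inner hash: XOR 56⊕c0⊕16⊕76⊕aa⊕36⊕36⊕1d⊕e0⊕4e⊕94 = 7b.

7b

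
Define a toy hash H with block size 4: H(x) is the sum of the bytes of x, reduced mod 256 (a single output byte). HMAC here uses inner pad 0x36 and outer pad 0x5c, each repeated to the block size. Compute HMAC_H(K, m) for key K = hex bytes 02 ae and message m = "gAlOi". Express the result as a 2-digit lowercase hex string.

0c

Key hex bytes 02 ae is 2 bytes ≤ B = 4; zero-pad to 4 bytes: K' = 02 ae 00 00.
K' ⊕ ipad = 34 98 36 36.  K' ⊕ opad = 5e f2 5c 5c.
Inner input = (K'⊕ipad) ∥ m = 34 98 36 36 ∥ 67 41 6c 4f 69.
Inner hash: sum = 52+152+54+54+103+65+108+79+105 = 772; mod 256 = 4 → 04.
Outer input = (K'⊕opad) ∥ inner = 5e f2 5c 5c ∥ 04.
Outer hash (tag): sum = 94+242+92+92+4 = 524; mod 256 = 12 → 0c.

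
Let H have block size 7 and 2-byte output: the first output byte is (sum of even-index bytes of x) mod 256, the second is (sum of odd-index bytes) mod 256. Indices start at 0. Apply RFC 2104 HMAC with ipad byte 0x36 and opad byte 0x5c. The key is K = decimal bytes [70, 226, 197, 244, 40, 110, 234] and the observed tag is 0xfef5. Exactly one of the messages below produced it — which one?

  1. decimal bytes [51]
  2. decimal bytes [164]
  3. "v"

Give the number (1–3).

1

Key decimal bytes [70, 226, 197, 244, 40, 110, 234] = 46 e2 c5 f4 28 6e ea is exactly B = 7 bytes: K' = 46 e2 c5 f4 28 6e ea.
K' ⊕ ipad = 70 d4 f3 c2 1e 58 dc; K' ⊕ opad = 1a be 99 a8 74 32 b6.
m1: inner = H(70 d4 f3 c2 1e 58 dc 33) = 5d 21; tag = H(1a be 99 a8 74 32 b6 5d 21) = fef5 ← matches
m2: inner = H(70 d4 f3 c2 1e 58 dc a4) = 5d 92; tag = H(1a be 99 a8 74 32 b6 5d 92) = 6ff5
m3: inner = H(70 d4 f3 c2 1e 58 dc 76) = 5d 64; tag = H(1a be 99 a8 74 32 b6 5d 64) = 41f5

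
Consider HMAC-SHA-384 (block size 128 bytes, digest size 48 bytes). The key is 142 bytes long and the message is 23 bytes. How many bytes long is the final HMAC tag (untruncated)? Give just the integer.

The tag is one SHA-384 digest: 48 bytes.

48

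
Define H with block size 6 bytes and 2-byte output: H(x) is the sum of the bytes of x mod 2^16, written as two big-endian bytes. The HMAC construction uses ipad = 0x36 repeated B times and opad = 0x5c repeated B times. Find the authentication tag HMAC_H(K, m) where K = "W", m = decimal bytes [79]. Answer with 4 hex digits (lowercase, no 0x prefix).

Key "W" = 57 is 1 byte ≤ B = 6; zero-pad to 6 bytes: K' = 57 00 00 00 00 00.
K' ⊕ ipad = 61 36 36 36 36 36.  K' ⊕ opad = 0b 5c 5c 5c 5c 5c.
Inner input = (K'⊕ipad) ∥ m = 61 36 36 36 36 36 ∥ 4f.
Inner hash: sum = 97+54+54+54+54+54+79 = 446 → 01 be.
Outer input = (K'⊕opad) ∥ inner = 0b 5c 5c 5c 5c 5c ∥ 01 be.
Outer hash (tag): sum = 11+92+92+92+92+92+1+190 = 662 → 02 96.

0296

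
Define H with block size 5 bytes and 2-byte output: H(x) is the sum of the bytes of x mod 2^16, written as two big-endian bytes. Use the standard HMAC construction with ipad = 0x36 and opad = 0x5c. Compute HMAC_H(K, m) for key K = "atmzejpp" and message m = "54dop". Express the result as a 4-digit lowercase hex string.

Key "atmzejpp" = 61 74 6d 7a 65 6a 70 70 is 8 bytes > B = 5, so hash it first: H(key) = 03 6b, then zero-pad to 5 bytes: K' = 03 6b 00 00 00.
K' ⊕ ipad = 35 5d 36 36 36.  K' ⊕ opad = 5f 37 5c 5c 5c.
Inner input = (K'⊕ipad) ∥ m = 35 5d 36 36 36 ∥ 35 34 64 6f 70.
Inner hash: sum = 53+93+54+54+54+53+52+100+111+112 = 736 → 02 e0.
Outer input = (K'⊕opad) ∥ inner = 5f 37 5c 5c 5c ∥ 02 e0.
Outer hash (tag): sum = 95+55+92+92+92+2+224 = 652 → 02 8c.

028c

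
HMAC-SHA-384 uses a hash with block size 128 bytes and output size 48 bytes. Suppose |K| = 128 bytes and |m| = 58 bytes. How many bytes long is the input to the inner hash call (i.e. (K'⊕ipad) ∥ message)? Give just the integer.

186

Key is 128 ≤ 128 bytes, zero-padded: |K'| = 128.
Inner input = (K'⊕ipad) ∥ m → 128 + 58 = 186 bytes.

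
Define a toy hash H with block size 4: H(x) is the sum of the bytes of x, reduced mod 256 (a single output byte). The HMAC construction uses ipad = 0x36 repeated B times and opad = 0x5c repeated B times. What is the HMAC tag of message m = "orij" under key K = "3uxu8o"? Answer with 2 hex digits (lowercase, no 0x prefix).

d4

Key "3uxu8o" = 33 75 78 75 38 6f is 6 bytes > B = 4, so hash it first: H(key) = 3c, then zero-pad to 4 bytes: K' = 3c 00 00 00.
K' ⊕ ipad = 0a 36 36 36.  K' ⊕ opad = 60 5c 5c 5c.
Inner input = (K'⊕ipad) ∥ m = 0a 36 36 36 ∥ 6f 72 69 6a.
Inner hash: sum = 10+54+54+54+111+114+105+106 = 608; mod 256 = 96 → 60.
Outer input = (K'⊕opad) ∥ inner = 60 5c 5c 5c ∥ 60.
Outer hash (tag): sum = 96+92+92+92+96 = 468; mod 256 = 212 → d4.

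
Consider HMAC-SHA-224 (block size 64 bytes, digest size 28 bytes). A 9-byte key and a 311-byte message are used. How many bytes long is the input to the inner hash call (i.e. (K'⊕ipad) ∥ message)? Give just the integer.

Key is 9 ≤ 64 bytes, zero-padded: |K'| = 64.
Inner input = (K'⊕ipad) ∥ m → 64 + 311 = 375 bytes.

375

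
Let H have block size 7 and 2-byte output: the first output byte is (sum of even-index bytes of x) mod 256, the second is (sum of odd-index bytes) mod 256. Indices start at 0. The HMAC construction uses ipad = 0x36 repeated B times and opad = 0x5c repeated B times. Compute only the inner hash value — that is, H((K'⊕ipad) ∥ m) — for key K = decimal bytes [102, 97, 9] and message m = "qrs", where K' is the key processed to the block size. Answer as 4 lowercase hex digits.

Key decimal bytes [102, 97, 9] = 66 61 09 is 3 bytes ≤ B = 7; zero-pad to 7 bytes: K' = 66 61 09 00 00 00 00.
K' ⊕ ipad = 50 57 3f 36 36 36 36.
Inner input = 50 57 3f 36 36 36 36 ∥ 71 72 73.
Inner hash: even-index sum = 365 mod 256 = 109; odd-index sum = 423 mod 256 = 167 → 6d a7.

6da7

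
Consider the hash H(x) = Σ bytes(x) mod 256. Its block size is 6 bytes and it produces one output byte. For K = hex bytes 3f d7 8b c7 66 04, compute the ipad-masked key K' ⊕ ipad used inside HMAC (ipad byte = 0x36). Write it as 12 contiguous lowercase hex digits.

Key hex bytes 3f d7 8b c7 66 04 is exactly B = 6 bytes: K' = 3f d7 8b c7 66 04.
XOR each byte with 0x36: 3f⊕36=09, d7⊕36=e1, 8b⊕36=bd, c7⊕36=f1, 66⊕36=50, 04⊕36=32.

09e1bdf15032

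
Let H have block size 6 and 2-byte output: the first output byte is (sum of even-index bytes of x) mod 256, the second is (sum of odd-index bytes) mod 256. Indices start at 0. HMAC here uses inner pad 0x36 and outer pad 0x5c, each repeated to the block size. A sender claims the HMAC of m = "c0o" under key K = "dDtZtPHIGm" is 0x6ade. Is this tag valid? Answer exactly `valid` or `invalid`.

Key "dDtZtPHIGm" = 64 44 74 5a 74 50 48 49 47 6d is 10 bytes > B = 6, so hash it first: H(key) = db a4, then zero-pad to 6 bytes: K' = db a4 00 00 00 00.
K' ⊕ ipad = ed 92 36 36 36 36; K' ⊕ opad = 87 f8 5c 5c 5c 5c.
Inner hash: even-index sum = 555 mod 256 = 43; odd-index sum = 302 mod 256 = 46 → 2b 2e.
Outer hash (recomputed tag): even-index sum = 362 mod 256 = 106; odd-index sum = 478 mod 256 = 222 → 6a de.
Recomputed tag = 6ade; claimed = 6ade → match.

valid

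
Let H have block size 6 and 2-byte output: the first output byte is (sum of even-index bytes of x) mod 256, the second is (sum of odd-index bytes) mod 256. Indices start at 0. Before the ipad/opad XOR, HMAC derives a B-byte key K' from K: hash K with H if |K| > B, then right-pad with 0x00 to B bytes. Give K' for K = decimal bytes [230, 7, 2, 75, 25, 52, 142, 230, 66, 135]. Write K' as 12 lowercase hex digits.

d1f300000000

|K| = 10 > B = 6, so first hash the key.
H(K): even-index sum = 465 mod 256 = 209; odd-index sum = 499 mod 256 = 243 → d1 f3.
Zero-pad H(K) = d1 f3 to 6 bytes: K' = d1 f3 00 00 00 00.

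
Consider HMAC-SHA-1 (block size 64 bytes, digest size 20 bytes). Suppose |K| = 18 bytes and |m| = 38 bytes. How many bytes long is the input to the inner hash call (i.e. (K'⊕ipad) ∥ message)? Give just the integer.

Key is 18 ≤ 64 bytes, zero-padded: |K'| = 64.
Inner input = (K'⊕ipad) ∥ m → 64 + 38 = 102 bytes.

102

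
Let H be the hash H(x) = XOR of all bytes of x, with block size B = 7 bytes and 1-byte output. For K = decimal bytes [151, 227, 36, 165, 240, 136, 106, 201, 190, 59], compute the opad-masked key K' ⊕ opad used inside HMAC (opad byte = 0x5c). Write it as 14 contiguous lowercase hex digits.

f75c5c5c5c5c5c

Key decimal bytes [151, 227, 36, 165, 240, 136, 106, 201, 190, 59] = 97 e3 24 a5 f0 88 6a c9 be 3b is 10 bytes > B = 7, so hash it first: H(key) = ab, then zero-pad to 7 bytes: K' = ab 00 00 00 00 00 00.
XOR each byte with 0x5c: ab⊕5c=f7, 00⊕5c=5c, 00⊕5c=5c, 00⊕5c=5c, 00⊕5c=5c, 00⊕5c=5c, 00⊕5c=5c.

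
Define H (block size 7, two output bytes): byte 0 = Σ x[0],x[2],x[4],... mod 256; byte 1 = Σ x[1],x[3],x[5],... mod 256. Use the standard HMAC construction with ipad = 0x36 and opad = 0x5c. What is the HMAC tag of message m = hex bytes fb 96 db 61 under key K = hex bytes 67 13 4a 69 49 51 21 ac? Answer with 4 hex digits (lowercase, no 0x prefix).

Key hex bytes 67 13 4a 69 49 51 21 ac is 8 bytes > B = 7, so hash it first: H(key) = 1b 79, then zero-pad to 7 bytes: K' = 1b 79 00 00 00 00 00.
K' ⊕ ipad = 2d 4f 36 36 36 36 36.  K' ⊕ opad = 47 25 5c 5c 5c 5c 5c.
Inner input = (K'⊕ipad) ∥ m = 2d 4f 36 36 36 36 36 ∥ fb 96 db 61.
Inner hash: even-index sum = 454 mod 256 = 198; odd-index sum = 657 mod 256 = 145 → c6 91.
Outer input = (K'⊕opad) ∥ inner = 47 25 5c 5c 5c 5c 5c ∥ c6 91.
Outer hash (tag): even-index sum = 492 mod 256 = 236; odd-index sum = 419 mod 256 = 163 → ec a3.

eca3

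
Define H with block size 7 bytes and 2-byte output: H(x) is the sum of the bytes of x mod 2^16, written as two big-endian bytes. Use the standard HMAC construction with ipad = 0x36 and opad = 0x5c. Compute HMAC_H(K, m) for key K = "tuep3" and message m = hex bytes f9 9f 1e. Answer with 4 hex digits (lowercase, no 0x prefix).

0225

Key "tuep3" = 74 75 65 70 33 is 5 bytes ≤ B = 7; zero-pad to 7 bytes: K' = 74 75 65 70 33 00 00.
K' ⊕ ipad = 42 43 53 46 05 36 36.  K' ⊕ opad = 28 29 39 2c 6f 5c 5c.
Inner input = (K'⊕ipad) ∥ m = 42 43 53 46 05 36 36 ∥ f9 9f 1e.
Inner hash: sum = 66+67+83+70+5+54+54+249+159+30 = 837 → 03 45.
Outer input = (K'⊕opad) ∥ inner = 28 29 39 2c 6f 5c 5c ∥ 03 45.
Outer hash (tag): sum = 40+41+57+44+111+92+92+3+69 = 549 → 02 25.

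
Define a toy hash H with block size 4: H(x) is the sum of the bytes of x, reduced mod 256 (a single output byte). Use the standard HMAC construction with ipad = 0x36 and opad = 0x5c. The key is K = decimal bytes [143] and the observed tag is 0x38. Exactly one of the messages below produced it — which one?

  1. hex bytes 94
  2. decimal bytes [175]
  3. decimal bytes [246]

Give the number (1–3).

Key decimal bytes [143] = 8f is 1 byte ≤ B = 4; zero-pad to 4 bytes: K' = 8f 00 00 00.
K' ⊕ ipad = b9 36 36 36; K' ⊕ opad = d3 5c 5c 5c.
m1: inner = H(b9 36 36 36 94) = ef; tag = H(d3 5c 5c 5c ef) = d6
m2: inner = H(b9 36 36 36 af) = 0a; tag = H(d3 5c 5c 5c 0a) = f1
m3: inner = H(b9 36 36 36 f6) = 51; tag = H(d3 5c 5c 5c 51) = 38 ← matches

3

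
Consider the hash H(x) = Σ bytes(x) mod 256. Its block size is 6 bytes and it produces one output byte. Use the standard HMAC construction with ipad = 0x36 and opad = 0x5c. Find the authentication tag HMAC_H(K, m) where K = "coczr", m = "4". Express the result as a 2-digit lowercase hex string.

Key "coczr" = 63 6f 63 7a 72 is 5 bytes ≤ B = 6; zero-pad to 6 bytes: K' = 63 6f 63 7a 72 00.
K' ⊕ ipad = 55 59 55 4c 44 36.  K' ⊕ opad = 3f 33 3f 26 2e 5c.
Inner input = (K'⊕ipad) ∥ m = 55 59 55 4c 44 36 ∥ 34.
Inner hash: sum = 85+89+85+76+68+54+52 = 509; mod 256 = 253 → fd.
Outer input = (K'⊕opad) ∥ inner = 3f 33 3f 26 2e 5c ∥ fd.
Outer hash (tag): sum = 63+51+63+38+46+92+253 = 606; mod 256 = 94 → 5e.

5e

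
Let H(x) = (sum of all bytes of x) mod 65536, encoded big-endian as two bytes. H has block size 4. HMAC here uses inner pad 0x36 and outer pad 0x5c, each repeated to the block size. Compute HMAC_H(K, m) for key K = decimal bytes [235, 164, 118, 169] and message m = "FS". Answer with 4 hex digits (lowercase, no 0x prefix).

03b7

Key decimal bytes [235, 164, 118, 169] = eb a4 76 a9 is exactly B = 4 bytes: K' = eb a4 76 a9.
K' ⊕ ipad = dd 92 40 9f.  K' ⊕ opad = b7 f8 2a f5.
Inner input = (K'⊕ipad) ∥ m = dd 92 40 9f ∥ 46 53.
Inner hash: sum = 221+146+64+159+70+83 = 743 → 02 e7.
Outer input = (K'⊕opad) ∥ inner = b7 f8 2a f5 ∥ 02 e7.
Outer hash (tag): sum = 183+248+42+245+2+231 = 951 → 03 b7.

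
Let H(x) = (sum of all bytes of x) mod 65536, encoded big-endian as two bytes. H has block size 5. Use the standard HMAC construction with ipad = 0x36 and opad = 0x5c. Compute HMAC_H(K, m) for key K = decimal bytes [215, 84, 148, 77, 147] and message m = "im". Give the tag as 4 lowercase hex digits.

0319

Key decimal bytes [215, 84, 148, 77, 147] = d7 54 94 4d 93 is exactly B = 5 bytes: K' = d7 54 94 4d 93.
K' ⊕ ipad = e1 62 a2 7b a5.  K' ⊕ opad = 8b 08 c8 11 cf.
Inner input = (K'⊕ipad) ∥ m = e1 62 a2 7b a5 ∥ 69 6d.
Inner hash: sum = 225+98+162+123+165+105+109 = 987 → 03 db.
Outer input = (K'⊕opad) ∥ inner = 8b 08 c8 11 cf ∥ 03 db.
Outer hash (tag): sum = 139+8+200+17+207+3+219 = 793 → 03 19.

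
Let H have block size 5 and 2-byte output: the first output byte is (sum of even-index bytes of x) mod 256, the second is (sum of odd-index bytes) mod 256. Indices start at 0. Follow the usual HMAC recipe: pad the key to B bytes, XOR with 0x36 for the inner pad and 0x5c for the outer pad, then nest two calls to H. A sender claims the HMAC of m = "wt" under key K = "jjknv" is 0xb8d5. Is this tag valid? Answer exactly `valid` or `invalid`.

Key "jjknv" = 6a 6a 6b 6e 76 is exactly B = 5 bytes: K' = 6a 6a 6b 6e 76.
K' ⊕ ipad = 5c 5c 5d 58 40; K' ⊕ opad = 36 36 37 32 2a.
Inner hash: even-index sum = 365 mod 256 = 109; odd-index sum = 299 mod 256 = 43 → 6d 2b.
Outer hash (recomputed tag): even-index sum = 194 mod 256 = 194; odd-index sum = 213 mod 256 = 213 → c2 d5.
Recomputed tag = c2d5; claimed = b8d5 → mismatch.

invalid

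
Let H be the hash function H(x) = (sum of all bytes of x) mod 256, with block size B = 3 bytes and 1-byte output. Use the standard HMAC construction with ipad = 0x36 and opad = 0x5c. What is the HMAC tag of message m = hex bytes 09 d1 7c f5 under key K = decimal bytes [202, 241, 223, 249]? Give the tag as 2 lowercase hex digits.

e3

Key decimal bytes [202, 241, 223, 249] = ca f1 df f9 is 4 bytes > B = 3, so hash it first: H(key) = 93, then zero-pad to 3 bytes: K' = 93 00 00.
K' ⊕ ipad = a5 36 36.  K' ⊕ opad = cf 5c 5c.
Inner input = (K'⊕ipad) ∥ m = a5 36 36 ∥ 09 d1 7c f5.
Inner hash: sum = 165+54+54+9+209+124+245 = 860; mod 256 = 92 → 5c.
Outer input = (K'⊕opad) ∥ inner = cf 5c 5c ∥ 5c.
Outer hash (tag): sum = 207+92+92+92 = 483; mod 256 = 227 → e3.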